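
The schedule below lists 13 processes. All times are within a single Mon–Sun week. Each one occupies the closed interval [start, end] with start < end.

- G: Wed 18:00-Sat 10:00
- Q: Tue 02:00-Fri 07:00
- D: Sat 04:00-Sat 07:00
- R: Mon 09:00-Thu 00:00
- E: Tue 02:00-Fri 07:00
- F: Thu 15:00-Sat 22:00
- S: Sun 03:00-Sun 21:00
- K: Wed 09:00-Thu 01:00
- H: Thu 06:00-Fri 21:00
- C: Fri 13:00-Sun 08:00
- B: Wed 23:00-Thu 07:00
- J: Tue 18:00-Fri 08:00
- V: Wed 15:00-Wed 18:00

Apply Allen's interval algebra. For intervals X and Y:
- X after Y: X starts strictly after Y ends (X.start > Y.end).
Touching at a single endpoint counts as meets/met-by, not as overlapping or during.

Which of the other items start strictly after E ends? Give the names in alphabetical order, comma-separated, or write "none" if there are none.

Target E = [Tue 02:00, Fri 07:00].
B [Wed 23:00, Thu 07:00] → during → no.
C [Fri 13:00, Sun 08:00] → after → yes.
D [Sat 04:00, Sat 07:00] → after → yes.
F [Thu 15:00, Sat 22:00] → overlapped-by → no.
G [Wed 18:00, Sat 10:00] → overlapped-by → no.
H [Thu 06:00, Fri 21:00] → overlapped-by → no.
J [Tue 18:00, Fri 08:00] → overlapped-by → no.
K [Wed 09:00, Thu 01:00] → during → no.
Q [Tue 02:00, Fri 07:00] → equals → no.
R [Mon 09:00, Thu 00:00] → overlaps → no.
S [Sun 03:00, Sun 21:00] → after → yes.
V [Wed 15:00, Wed 18:00] → during → no.
Result: C, D, S.

C, D, S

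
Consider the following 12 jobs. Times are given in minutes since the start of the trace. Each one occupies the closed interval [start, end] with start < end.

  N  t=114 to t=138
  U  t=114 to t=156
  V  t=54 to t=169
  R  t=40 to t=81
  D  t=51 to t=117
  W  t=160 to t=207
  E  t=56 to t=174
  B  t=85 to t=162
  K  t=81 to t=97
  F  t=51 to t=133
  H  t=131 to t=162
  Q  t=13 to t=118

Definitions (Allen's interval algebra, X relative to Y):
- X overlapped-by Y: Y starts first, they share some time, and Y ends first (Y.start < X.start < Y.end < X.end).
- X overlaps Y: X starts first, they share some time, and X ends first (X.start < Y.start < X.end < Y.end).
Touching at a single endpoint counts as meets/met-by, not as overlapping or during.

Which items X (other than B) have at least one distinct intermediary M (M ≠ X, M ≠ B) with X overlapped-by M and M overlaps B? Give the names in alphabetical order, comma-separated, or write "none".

E, F, H, N, U, V

Target B = [t=85, t=162].
Intermediaries M with M overlaps B: D, F, K, Q.
Via D — items with X overlapped-by D: E, N, U, V.
Via F — items with X overlapped-by F: E, H, N, U, V.
Via K — items with X overlapped-by K: none.
Via Q — items with X overlapped-by Q: E, F, N, U, V.
Union: E, F, H, N, U, V.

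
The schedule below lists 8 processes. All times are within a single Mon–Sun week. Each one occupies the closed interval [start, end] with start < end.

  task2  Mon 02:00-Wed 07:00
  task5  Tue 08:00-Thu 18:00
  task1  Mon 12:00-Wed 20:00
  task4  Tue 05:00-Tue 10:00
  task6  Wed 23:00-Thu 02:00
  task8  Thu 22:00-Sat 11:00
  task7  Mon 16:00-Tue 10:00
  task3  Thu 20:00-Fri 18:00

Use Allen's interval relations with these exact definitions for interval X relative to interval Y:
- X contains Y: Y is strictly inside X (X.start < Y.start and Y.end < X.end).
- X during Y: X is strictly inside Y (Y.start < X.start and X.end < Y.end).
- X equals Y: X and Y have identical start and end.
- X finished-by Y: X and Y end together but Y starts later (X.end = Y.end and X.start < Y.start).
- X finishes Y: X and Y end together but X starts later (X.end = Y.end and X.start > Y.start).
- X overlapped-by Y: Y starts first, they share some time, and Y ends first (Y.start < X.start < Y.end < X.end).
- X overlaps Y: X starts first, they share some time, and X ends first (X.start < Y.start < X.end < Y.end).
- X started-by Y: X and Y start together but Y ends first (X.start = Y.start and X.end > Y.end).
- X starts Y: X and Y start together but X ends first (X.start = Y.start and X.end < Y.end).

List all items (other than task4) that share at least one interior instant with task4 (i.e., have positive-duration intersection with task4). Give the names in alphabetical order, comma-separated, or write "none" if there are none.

Target task4 = [Tue 05:00, Tue 10:00].
task1 [Mon 12:00, Wed 20:00] → contains → yes.
task2 [Mon 02:00, Wed 07:00] → contains → yes.
task3 [Thu 20:00, Fri 18:00] → after → no.
task5 [Tue 08:00, Thu 18:00] → overlapped-by → yes.
task6 [Wed 23:00, Thu 02:00] → after → no.
task7 [Mon 16:00, Tue 10:00] → finished-by → yes.
task8 [Thu 22:00, Sat 11:00] → after → no.
Result: task1, task2, task5, task7.

task1, task2, task5, task7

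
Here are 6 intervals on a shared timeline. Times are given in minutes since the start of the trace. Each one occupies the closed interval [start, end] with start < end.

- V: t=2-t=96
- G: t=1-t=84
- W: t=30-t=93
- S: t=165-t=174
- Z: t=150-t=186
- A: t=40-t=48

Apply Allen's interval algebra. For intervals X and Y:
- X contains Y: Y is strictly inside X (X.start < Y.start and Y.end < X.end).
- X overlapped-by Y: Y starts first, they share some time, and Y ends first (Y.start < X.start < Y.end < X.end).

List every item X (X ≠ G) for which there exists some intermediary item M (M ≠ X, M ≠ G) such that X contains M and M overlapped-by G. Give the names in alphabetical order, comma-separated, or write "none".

V

Target G = [t=1, t=84].
Intermediaries M with M overlapped-by G: V, W.
Via V — items with X contains V: none.
Via W — items with X contains W: V.
Union: V.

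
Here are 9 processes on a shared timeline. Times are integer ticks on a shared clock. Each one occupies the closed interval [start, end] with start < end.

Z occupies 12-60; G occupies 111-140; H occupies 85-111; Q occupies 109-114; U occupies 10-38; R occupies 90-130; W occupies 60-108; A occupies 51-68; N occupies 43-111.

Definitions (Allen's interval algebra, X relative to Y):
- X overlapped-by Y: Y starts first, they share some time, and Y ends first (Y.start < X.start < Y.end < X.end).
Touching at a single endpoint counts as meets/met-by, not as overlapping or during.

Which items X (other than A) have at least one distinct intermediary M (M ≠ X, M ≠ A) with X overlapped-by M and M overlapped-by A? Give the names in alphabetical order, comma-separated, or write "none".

Target A = [51, 68].
Intermediaries M with M overlapped-by A: W.
Via W — items with X overlapped-by W: H, R.
Union: H, R.

H, R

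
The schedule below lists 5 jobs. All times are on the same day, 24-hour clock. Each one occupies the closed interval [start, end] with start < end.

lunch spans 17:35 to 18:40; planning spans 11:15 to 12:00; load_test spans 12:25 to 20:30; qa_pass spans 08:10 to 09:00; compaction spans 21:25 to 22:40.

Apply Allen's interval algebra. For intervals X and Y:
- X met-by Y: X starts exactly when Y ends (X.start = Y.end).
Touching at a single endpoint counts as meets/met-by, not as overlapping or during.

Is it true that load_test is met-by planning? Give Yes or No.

load_test = [12:25, 20:30], planning = [11:15, 12:00].
Actual relation of load_test to planning: after.
Asked whether 'met-by' holds → No.

No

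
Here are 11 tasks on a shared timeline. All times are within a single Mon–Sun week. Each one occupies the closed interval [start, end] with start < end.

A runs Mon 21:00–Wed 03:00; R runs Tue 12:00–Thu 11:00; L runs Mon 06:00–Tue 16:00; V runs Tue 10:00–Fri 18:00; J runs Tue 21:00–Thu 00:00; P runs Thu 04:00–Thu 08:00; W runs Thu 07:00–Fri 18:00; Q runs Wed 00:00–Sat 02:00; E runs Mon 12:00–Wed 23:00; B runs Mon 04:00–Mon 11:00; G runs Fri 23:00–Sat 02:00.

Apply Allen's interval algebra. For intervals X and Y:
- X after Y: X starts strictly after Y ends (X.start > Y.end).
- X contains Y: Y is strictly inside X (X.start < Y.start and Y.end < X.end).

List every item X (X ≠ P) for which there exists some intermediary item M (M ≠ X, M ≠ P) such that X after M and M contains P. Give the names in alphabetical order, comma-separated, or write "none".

Target P = [Thu 04:00, Thu 08:00].
Intermediaries M with M contains P: Q, R, V.
Via Q — items with X after Q: none.
Via R — items with X after R: G.
Via V — items with X after V: G.
Union: G.

G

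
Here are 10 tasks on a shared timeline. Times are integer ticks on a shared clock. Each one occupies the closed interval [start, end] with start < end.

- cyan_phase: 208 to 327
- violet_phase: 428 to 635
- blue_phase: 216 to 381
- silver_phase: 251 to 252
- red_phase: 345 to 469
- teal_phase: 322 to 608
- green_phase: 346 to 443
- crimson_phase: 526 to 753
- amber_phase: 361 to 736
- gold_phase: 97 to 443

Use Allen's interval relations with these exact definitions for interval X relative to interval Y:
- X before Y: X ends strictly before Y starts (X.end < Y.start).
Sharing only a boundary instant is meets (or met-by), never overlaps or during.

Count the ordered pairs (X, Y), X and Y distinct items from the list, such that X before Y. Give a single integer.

16

Checking all 90 ordered pairs for relation 'before'; matching pairs in alphabetical order:
(blue_phase, crimson_phase): blue_phase before crimson_phase ✓
(blue_phase, violet_phase): blue_phase before violet_phase ✓
(cyan_phase, amber_phase): cyan_phase before amber_phase ✓
(cyan_phase, crimson_phase): cyan_phase before crimson_phase ✓
(cyan_phase, green_phase): cyan_phase before green_phase ✓
(cyan_phase, red_phase): cyan_phase before red_phase ✓
(cyan_phase, violet_phase): cyan_phase before violet_phase ✓
(gold_phase, crimson_phase): gold_phase before crimson_phase ✓
(green_phase, crimson_phase): green_phase before crimson_phase ✓
(red_phase, crimson_phase): red_phase before crimson_phase ✓
(silver_phase, amber_phase): silver_phase before amber_phase ✓
(silver_phase, crimson_phase): silver_phase before crimson_phase ✓
(silver_phase, green_phase): silver_phase before green_phase ✓
(silver_phase, red_phase): silver_phase before red_phase ✓
(silver_phase, teal_phase): silver_phase before teal_phase ✓
(silver_phase, violet_phase): silver_phase before violet_phase ✓
Count: 16.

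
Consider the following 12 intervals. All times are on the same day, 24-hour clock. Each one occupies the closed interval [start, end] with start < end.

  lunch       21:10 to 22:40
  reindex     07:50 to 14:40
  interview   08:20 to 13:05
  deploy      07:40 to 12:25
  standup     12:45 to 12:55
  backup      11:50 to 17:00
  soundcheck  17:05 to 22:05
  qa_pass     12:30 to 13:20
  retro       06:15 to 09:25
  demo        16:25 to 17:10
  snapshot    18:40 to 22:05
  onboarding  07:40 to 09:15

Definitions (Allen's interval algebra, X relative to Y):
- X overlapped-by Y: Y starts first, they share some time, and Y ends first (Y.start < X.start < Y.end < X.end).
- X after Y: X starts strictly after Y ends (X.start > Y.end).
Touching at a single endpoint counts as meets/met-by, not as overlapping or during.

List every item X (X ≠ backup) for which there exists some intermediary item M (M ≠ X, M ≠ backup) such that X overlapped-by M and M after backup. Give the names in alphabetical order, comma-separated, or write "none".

lunch

Target backup = [11:50, 17:00].
Intermediaries M with M after backup: lunch, snapshot, soundcheck.
Via lunch — items with X overlapped-by lunch: none.
Via snapshot — items with X overlapped-by snapshot: lunch.
Via soundcheck — items with X overlapped-by soundcheck: lunch.
Union: lunch.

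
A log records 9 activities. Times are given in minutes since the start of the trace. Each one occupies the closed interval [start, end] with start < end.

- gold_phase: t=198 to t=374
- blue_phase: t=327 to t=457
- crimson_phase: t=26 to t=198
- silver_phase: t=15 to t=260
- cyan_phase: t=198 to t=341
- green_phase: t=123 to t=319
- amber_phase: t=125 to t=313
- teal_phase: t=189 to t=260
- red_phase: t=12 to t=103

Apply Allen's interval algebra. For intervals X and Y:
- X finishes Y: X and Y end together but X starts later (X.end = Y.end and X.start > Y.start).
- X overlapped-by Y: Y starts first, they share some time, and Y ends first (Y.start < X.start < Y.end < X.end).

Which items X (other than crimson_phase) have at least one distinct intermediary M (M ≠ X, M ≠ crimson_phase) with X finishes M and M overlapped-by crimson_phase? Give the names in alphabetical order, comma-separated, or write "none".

Target crimson_phase = [t=26, t=198].
Intermediaries M with M overlapped-by crimson_phase: amber_phase, green_phase, teal_phase.
Via amber_phase — items with X finishes amber_phase: none.
Via green_phase — items with X finishes green_phase: none.
Via teal_phase — items with X finishes teal_phase: none.
Union: none.

none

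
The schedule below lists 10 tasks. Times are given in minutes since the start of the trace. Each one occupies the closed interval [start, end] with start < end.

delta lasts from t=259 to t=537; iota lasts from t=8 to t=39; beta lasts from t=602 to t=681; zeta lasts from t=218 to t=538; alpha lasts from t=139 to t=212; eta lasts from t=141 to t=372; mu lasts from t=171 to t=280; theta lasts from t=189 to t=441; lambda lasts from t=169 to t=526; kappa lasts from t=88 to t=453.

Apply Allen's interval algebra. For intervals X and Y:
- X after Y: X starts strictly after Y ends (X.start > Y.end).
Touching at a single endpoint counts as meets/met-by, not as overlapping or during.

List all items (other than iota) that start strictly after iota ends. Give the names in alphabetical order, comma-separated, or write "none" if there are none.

Target iota = [t=8, t=39].
alpha [t=139, t=212] → after → yes.
beta [t=602, t=681] → after → yes.
delta [t=259, t=537] → after → yes.
eta [t=141, t=372] → after → yes.
kappa [t=88, t=453] → after → yes.
lambda [t=169, t=526] → after → yes.
mu [t=171, t=280] → after → yes.
theta [t=189, t=441] → after → yes.
zeta [t=218, t=538] → after → yes.
Result: alpha, beta, delta, eta, kappa, lambda, mu, theta, zeta.

alpha, beta, delta, eta, kappa, lambda, mu, theta, zeta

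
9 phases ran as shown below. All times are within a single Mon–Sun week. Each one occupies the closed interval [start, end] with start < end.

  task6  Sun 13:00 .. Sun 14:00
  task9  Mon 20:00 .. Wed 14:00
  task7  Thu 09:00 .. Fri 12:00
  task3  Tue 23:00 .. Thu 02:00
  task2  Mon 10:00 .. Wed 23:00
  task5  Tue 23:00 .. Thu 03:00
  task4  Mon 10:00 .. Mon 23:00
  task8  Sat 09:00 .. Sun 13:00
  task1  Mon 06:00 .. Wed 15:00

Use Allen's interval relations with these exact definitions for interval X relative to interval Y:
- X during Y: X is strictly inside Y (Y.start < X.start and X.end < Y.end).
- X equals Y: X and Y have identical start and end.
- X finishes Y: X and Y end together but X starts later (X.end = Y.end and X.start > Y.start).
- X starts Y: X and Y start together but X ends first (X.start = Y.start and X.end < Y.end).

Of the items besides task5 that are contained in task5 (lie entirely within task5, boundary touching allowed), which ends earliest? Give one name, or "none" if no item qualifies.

task3

Target task5 = [Tue 23:00, Thu 03:00].
task1 [Mon 06:00, Wed 15:00] → overlaps → excluded.
task2 [Mon 10:00, Wed 23:00] → overlaps → excluded.
task3 [Tue 23:00, Thu 02:00] → starts → candidate.
task4 [Mon 10:00, Mon 23:00] → before → excluded.
task6 [Sun 13:00, Sun 14:00] → after → excluded.
task7 [Thu 09:00, Fri 12:00] → after → excluded.
task8 [Sat 09:00, Sun 13:00] → after → excluded.
task9 [Mon 20:00, Wed 14:00] → overlaps → excluded.
Among candidates, earliest end is Thu 02:00 → task3.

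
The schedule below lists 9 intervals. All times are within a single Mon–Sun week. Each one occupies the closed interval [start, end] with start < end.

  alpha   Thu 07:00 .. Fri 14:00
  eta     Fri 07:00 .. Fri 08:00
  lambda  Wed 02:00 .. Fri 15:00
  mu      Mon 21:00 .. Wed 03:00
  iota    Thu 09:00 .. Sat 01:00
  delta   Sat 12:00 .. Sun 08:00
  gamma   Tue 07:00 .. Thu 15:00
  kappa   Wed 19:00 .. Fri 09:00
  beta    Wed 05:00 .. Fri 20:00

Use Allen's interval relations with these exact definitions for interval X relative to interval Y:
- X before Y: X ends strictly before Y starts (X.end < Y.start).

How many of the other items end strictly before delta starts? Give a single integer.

Target delta = [Sat 12:00, Sun 08:00].
alpha [Thu 07:00, Fri 14:00] → before → counts.
beta [Wed 05:00, Fri 20:00] → before → counts.
eta [Fri 07:00, Fri 08:00] → before → counts.
gamma [Tue 07:00, Thu 15:00] → before → counts.
iota [Thu 09:00, Sat 01:00] → before → counts.
kappa [Wed 19:00, Fri 09:00] → before → counts.
lambda [Wed 02:00, Fri 15:00] → before → counts.
mu [Mon 21:00, Wed 03:00] → before → counts.
Total: 8.

8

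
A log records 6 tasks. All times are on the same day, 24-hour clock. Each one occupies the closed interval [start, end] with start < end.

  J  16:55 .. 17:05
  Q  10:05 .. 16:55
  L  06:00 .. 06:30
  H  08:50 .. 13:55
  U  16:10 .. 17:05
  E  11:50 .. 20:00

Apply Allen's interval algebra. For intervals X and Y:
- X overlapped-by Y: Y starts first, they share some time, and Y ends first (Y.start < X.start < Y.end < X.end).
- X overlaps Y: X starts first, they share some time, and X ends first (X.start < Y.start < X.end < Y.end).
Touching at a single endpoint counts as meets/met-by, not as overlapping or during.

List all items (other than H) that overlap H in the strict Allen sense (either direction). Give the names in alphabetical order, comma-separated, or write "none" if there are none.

E, Q

Target H = [08:50, 13:55].
E [11:50, 20:00] → overlapped-by → yes.
J [16:55, 17:05] → after → no.
L [06:00, 06:30] → before → no.
Q [10:05, 16:55] → overlapped-by → yes.
U [16:10, 17:05] → after → no.
Result: E, Q.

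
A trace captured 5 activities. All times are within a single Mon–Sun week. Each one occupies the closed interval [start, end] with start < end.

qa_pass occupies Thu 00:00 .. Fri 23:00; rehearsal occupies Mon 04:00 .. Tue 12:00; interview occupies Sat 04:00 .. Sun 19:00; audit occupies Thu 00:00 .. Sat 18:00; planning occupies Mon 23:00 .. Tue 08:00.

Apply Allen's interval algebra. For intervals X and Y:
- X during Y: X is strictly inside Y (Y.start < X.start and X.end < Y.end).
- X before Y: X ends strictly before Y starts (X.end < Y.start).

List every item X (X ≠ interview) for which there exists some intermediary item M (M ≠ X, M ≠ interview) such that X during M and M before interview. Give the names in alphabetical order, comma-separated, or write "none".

planning

Target interview = [Sat 04:00, Sun 19:00].
Intermediaries M with M before interview: planning, qa_pass, rehearsal.
Via planning — items with X during planning: none.
Via qa_pass — items with X during qa_pass: none.
Via rehearsal — items with X during rehearsal: planning.
Union: planning.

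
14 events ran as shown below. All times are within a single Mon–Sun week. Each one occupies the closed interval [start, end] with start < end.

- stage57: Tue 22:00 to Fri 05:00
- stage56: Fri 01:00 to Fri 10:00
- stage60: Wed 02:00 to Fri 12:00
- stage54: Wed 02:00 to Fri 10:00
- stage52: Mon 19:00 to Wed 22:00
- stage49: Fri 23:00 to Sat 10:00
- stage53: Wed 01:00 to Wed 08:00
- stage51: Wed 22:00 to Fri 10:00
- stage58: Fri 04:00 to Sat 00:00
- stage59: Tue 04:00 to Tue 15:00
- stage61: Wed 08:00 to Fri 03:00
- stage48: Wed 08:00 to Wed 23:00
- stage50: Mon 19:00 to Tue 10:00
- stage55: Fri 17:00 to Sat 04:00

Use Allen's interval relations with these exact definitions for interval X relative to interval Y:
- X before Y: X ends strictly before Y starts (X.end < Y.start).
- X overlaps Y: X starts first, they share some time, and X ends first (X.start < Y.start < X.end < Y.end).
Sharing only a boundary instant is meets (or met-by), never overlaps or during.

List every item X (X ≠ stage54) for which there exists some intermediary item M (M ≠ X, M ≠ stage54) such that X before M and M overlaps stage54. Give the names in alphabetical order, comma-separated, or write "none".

Target stage54 = [Wed 02:00, Fri 10:00].
Intermediaries M with M overlaps stage54: stage52, stage53, stage57.
Via stage52 — items with X before stage52: none.
Via stage53 — items with X before stage53: stage50, stage59.
Via stage57 — items with X before stage57: stage50, stage59.
Union: stage50, stage59.

stage50, stage59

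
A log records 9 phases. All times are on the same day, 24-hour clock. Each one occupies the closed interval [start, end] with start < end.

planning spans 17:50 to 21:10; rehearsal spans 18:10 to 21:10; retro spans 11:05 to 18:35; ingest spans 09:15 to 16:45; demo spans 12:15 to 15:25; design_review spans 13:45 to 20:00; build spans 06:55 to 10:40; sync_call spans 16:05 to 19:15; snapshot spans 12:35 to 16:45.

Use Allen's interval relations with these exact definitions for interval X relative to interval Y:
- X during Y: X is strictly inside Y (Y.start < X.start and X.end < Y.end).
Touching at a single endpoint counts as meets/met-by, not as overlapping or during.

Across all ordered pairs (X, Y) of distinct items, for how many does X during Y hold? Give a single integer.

Checking all 72 ordered pairs for relation 'during'; matching pairs in alphabetical order:
(demo, ingest): demo during ingest ✓
(demo, retro): demo during retro ✓
(snapshot, retro): snapshot during retro ✓
(sync_call, design_review): sync_call during design_review ✓
Count: 4.

4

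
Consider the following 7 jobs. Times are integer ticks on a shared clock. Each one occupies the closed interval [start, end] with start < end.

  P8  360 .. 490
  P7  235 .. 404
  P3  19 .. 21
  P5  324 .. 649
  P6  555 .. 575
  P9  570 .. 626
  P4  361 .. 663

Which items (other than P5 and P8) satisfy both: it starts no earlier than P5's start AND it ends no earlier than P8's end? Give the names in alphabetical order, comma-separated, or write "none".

P4, P6, P9

Conditions: its start is no earlier than P5's start (X.start >= 324) AND its end is no earlier than P8's end (X.end >= 490).
P3: start 19 >= 324? ✗; end 21 >= 490? ✗ → no.
P4: start 361 >= 324? ✓; end 663 >= 490? ✓ → yes.
P6: start 555 >= 324? ✓; end 575 >= 490? ✓ → yes.
P7: start 235 >= 324? ✗; end 404 >= 490? ✗ → no.
P9: start 570 >= 324? ✓; end 626 >= 490? ✓ → yes.
Result: P4, P6, P9.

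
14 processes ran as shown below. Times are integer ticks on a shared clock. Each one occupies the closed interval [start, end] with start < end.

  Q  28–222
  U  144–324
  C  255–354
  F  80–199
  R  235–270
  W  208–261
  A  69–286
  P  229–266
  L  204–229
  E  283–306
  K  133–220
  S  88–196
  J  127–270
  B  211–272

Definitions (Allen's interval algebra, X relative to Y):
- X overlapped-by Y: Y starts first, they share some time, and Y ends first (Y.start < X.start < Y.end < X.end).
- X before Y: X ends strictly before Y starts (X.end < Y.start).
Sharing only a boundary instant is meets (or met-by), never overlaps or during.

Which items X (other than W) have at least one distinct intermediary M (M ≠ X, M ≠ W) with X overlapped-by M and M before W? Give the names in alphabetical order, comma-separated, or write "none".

J, K, U

Target W = [208, 261].
Intermediaries M with M before W: F, S.
Via F — items with X overlapped-by F: J, K, U.
Via S — items with X overlapped-by S: J, K, U.
Union: J, K, U.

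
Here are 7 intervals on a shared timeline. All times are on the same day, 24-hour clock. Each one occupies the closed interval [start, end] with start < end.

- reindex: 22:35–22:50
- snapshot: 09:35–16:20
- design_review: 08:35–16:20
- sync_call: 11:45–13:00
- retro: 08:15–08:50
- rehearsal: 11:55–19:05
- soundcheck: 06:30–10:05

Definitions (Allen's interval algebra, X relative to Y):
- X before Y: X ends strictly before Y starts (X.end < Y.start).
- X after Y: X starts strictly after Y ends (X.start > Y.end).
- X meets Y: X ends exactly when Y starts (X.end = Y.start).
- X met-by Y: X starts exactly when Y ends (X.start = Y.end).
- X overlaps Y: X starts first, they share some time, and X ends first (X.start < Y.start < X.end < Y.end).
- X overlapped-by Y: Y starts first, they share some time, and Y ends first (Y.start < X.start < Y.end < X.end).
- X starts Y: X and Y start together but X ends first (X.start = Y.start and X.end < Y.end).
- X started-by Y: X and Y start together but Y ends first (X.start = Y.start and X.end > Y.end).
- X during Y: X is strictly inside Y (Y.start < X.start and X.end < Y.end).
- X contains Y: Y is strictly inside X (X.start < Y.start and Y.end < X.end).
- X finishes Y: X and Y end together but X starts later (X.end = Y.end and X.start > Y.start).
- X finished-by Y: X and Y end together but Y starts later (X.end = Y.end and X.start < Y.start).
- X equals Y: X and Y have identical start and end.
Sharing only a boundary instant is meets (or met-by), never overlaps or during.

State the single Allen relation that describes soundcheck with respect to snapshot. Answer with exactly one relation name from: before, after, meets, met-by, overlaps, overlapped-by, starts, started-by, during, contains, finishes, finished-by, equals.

soundcheck = [06:30, 10:05]; snapshot = [09:35, 16:20].
Compare endpoints: soundcheck.start < snapshot.start, soundcheck.start < snapshot.end, soundcheck.end > snapshot.start, soundcheck.end < snapshot.end.
That pattern is 'overlaps'.

overlaps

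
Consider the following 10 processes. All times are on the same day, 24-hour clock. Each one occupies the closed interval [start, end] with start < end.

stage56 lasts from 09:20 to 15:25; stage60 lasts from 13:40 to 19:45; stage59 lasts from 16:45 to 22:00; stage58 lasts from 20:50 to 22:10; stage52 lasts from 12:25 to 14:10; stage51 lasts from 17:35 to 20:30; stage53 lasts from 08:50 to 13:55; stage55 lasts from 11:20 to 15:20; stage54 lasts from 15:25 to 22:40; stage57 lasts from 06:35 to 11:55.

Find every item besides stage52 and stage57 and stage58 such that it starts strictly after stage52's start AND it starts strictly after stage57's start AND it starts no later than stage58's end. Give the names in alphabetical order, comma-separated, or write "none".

Conditions: its start is strictly after stage52's start (X.start > 12:25) AND its start is strictly after stage57's start (X.start > 06:35) AND its start is no later than stage58's end (X.start <= 22:10).
stage51: start 17:35 > 12:25? ✓; start 17:35 > 06:35? ✓; start 17:35 <= 22:10? ✓ → yes.
stage53: start 08:50 > 12:25? ✗; start 08:50 > 06:35? ✓; start 08:50 <= 22:10? ✓ → no.
stage54: start 15:25 > 12:25? ✓; start 15:25 > 06:35? ✓; start 15:25 <= 22:10? ✓ → yes.
stage55: start 11:20 > 12:25? ✗; start 11:20 > 06:35? ✓; start 11:20 <= 22:10? ✓ → no.
stage56: start 09:20 > 12:25? ✗; start 09:20 > 06:35? ✓; start 09:20 <= 22:10? ✓ → no.
stage59: start 16:45 > 12:25? ✓; start 16:45 > 06:35? ✓; start 16:45 <= 22:10? ✓ → yes.
stage60: start 13:40 > 12:25? ✓; start 13:40 > 06:35? ✓; start 13:40 <= 22:10? ✓ → yes.
Result: stage51, stage54, stage59, stage60.

stage51, stage54, stage59, stage60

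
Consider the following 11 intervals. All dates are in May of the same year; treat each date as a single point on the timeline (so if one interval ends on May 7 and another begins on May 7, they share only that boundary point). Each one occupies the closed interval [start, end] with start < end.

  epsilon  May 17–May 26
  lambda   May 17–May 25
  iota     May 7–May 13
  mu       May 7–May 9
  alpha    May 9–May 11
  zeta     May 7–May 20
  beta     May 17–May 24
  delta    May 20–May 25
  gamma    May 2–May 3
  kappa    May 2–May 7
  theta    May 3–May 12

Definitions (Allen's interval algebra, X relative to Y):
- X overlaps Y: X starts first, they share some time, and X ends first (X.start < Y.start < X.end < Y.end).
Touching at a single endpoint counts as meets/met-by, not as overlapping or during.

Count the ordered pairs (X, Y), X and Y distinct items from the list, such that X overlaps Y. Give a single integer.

7

Checking all 110 ordered pairs for relation 'overlaps'; matching pairs in alphabetical order:
(beta, delta): beta overlaps delta ✓
(kappa, theta): kappa overlaps theta ✓
(theta, iota): theta overlaps iota ✓
(theta, zeta): theta overlaps zeta ✓
(zeta, beta): zeta overlaps beta ✓
(zeta, epsilon): zeta overlaps epsilon ✓
(zeta, lambda): zeta overlaps lambda ✓
Count: 7.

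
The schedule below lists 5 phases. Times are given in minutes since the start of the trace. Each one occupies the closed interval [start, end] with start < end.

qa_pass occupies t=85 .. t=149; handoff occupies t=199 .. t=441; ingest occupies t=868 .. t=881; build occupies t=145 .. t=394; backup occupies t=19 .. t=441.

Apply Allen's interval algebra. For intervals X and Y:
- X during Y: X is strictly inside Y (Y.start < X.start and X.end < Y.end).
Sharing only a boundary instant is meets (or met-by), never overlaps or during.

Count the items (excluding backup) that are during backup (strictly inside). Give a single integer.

2

Target backup = [t=19, t=441].
build [t=145, t=394] → during → counts.
handoff [t=199, t=441] → finishes → no.
ingest [t=868, t=881] → after → no.
qa_pass [t=85, t=149] → during → counts.
Total: 2.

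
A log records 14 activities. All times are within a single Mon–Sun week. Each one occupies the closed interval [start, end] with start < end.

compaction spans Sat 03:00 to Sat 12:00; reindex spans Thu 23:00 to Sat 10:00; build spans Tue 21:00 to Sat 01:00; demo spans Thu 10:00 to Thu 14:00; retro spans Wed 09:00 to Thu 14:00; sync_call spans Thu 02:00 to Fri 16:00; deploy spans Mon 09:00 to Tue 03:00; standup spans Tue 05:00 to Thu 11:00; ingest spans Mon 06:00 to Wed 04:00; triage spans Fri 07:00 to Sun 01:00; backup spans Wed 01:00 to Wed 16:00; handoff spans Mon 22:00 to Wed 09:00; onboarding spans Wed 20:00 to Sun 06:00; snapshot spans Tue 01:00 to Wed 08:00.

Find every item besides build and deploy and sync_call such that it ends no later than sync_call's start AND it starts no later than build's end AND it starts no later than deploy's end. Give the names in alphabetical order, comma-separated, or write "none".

Conditions: its end is no later than sync_call's start (X.end <= Thu 02:00) AND its start is no later than build's end (X.start <= Sat 01:00) AND its start is no later than deploy's end (X.start <= Tue 03:00).
backup: end Wed 16:00 <= Thu 02:00? ✓; start Wed 01:00 <= Sat 01:00? ✓; start Wed 01:00 <= Tue 03:00? ✗ → no.
compaction: end Sat 12:00 <= Thu 02:00? ✗; start Sat 03:00 <= Sat 01:00? ✗; start Sat 03:00 <= Tue 03:00? ✗ → no.
demo: end Thu 14:00 <= Thu 02:00? ✗; start Thu 10:00 <= Sat 01:00? ✓; start Thu 10:00 <= Tue 03:00? ✗ → no.
handoff: end Wed 09:00 <= Thu 02:00? ✓; start Mon 22:00 <= Sat 01:00? ✓; start Mon 22:00 <= Tue 03:00? ✓ → yes.
ingest: end Wed 04:00 <= Thu 02:00? ✓; start Mon 06:00 <= Sat 01:00? ✓; start Mon 06:00 <= Tue 03:00? ✓ → yes.
onboarding: end Sun 06:00 <= Thu 02:00? ✗; start Wed 20:00 <= Sat 01:00? ✓; start Wed 20:00 <= Tue 03:00? ✗ → no.
reindex: end Sat 10:00 <= Thu 02:00? ✗; start Thu 23:00 <= Sat 01:00? ✓; start Thu 23:00 <= Tue 03:00? ✗ → no.
retro: end Thu 14:00 <= Thu 02:00? ✗; start Wed 09:00 <= Sat 01:00? ✓; start Wed 09:00 <= Tue 03:00? ✗ → no.
snapshot: end Wed 08:00 <= Thu 02:00? ✓; start Tue 01:00 <= Sat 01:00? ✓; start Tue 01:00 <= Tue 03:00? ✓ → yes.
standup: end Thu 11:00 <= Thu 02:00? ✗; start Tue 05:00 <= Sat 01:00? ✓; start Tue 05:00 <= Tue 03:00? ✗ → no.
triage: end Sun 01:00 <= Thu 02:00? ✗; start Fri 07:00 <= Sat 01:00? ✓; start Fri 07:00 <= Tue 03:00? ✗ → no.
Result: handoff, ingest, snapshot.

handoff, ingest, snapshot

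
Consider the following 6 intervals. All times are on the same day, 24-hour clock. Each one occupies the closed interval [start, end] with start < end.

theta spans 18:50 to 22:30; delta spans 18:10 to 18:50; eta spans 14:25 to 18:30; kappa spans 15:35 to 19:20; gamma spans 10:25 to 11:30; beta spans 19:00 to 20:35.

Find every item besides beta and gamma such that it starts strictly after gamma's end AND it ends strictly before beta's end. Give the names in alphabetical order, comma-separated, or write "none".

delta, eta, kappa

Conditions: its start is strictly after gamma's end (X.start > 11:30) AND its end is strictly before beta's end (X.end < 20:35).
delta: start 18:10 > 11:30? ✓; end 18:50 < 20:35? ✓ → yes.
eta: start 14:25 > 11:30? ✓; end 18:30 < 20:35? ✓ → yes.
kappa: start 15:35 > 11:30? ✓; end 19:20 < 20:35? ✓ → yes.
theta: start 18:50 > 11:30? ✓; end 22:30 < 20:35? ✗ → no.
Result: delta, eta, kappa.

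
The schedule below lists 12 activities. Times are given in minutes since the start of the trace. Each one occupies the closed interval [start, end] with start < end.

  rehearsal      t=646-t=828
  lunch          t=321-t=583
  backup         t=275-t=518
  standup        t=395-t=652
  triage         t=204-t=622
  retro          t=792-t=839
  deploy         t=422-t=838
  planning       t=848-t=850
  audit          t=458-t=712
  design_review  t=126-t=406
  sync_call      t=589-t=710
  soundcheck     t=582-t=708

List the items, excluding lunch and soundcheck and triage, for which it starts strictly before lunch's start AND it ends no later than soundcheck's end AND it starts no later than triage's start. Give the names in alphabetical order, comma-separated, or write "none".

design_review

Conditions: its start is strictly before lunch's start (X.start < t=321) AND its end is no later than soundcheck's end (X.end <= t=708) AND its start is no later than triage's start (X.start <= t=204).
audit: start t=458 < t=321? ✗; end t=712 <= t=708? ✗; start t=458 <= t=204? ✗ → no.
backup: start t=275 < t=321? ✓; end t=518 <= t=708? ✓; start t=275 <= t=204? ✗ → no.
deploy: start t=422 < t=321? ✗; end t=838 <= t=708? ✗; start t=422 <= t=204? ✗ → no.
design_review: start t=126 < t=321? ✓; end t=406 <= t=708? ✓; start t=126 <= t=204? ✓ → yes.
planning: start t=848 < t=321? ✗; end t=850 <= t=708? ✗; start t=848 <= t=204? ✗ → no.
rehearsal: start t=646 < t=321? ✗; end t=828 <= t=708? ✗; start t=646 <= t=204? ✗ → no.
retro: start t=792 < t=321? ✗; end t=839 <= t=708? ✗; start t=792 <= t=204? ✗ → no.
standup: start t=395 < t=321? ✗; end t=652 <= t=708? ✓; start t=395 <= t=204? ✗ → no.
sync_call: start t=589 < t=321? ✗; end t=710 <= t=708? ✗; start t=589 <= t=204? ✗ → no.
Result: design_review.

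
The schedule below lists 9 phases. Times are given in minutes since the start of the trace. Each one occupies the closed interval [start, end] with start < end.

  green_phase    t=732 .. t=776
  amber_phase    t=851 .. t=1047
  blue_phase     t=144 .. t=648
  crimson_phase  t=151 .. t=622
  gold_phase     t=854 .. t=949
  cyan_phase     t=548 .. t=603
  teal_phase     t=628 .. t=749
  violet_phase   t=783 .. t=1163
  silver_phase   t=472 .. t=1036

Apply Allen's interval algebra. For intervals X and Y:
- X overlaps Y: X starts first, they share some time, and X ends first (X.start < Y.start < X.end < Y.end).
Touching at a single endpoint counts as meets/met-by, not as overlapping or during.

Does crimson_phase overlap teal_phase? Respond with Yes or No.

crimson_phase = [t=151, t=622], teal_phase = [t=628, t=749].
Actual relation of crimson_phase to teal_phase: before.
Asked whether 'overlaps' holds → No.

No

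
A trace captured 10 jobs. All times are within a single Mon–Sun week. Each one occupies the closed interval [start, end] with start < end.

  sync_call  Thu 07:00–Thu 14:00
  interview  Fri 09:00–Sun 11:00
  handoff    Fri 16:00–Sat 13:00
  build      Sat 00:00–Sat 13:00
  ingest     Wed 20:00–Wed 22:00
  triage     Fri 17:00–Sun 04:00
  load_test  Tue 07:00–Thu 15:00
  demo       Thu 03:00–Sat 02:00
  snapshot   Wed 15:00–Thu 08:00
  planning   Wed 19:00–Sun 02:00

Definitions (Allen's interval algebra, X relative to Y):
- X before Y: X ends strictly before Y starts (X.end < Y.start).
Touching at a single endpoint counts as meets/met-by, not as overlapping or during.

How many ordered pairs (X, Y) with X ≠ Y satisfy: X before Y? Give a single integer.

18

Checking all 90 ordered pairs for relation 'before'; matching pairs in alphabetical order:
(ingest, build): ingest before build ✓
(ingest, demo): ingest before demo ✓
(ingest, handoff): ingest before handoff ✓
(ingest, interview): ingest before interview ✓
(ingest, sync_call): ingest before sync_call ✓
(ingest, triage): ingest before triage ✓
(load_test, build): load_test before build ✓
(load_test, handoff): load_test before handoff ✓
(load_test, interview): load_test before interview ✓
(load_test, triage): load_test before triage ✓
(snapshot, build): snapshot before build ✓
(snapshot, handoff): snapshot before handoff ✓
(snapshot, interview): snapshot before interview ✓
(snapshot, triage): snapshot before triage ✓
(sync_call, build): sync_call before build ✓
(sync_call, handoff): sync_call before handoff ✓
(sync_call, interview): sync_call before interview ✓
(sync_call, triage): sync_call before triage ✓
Count: 18.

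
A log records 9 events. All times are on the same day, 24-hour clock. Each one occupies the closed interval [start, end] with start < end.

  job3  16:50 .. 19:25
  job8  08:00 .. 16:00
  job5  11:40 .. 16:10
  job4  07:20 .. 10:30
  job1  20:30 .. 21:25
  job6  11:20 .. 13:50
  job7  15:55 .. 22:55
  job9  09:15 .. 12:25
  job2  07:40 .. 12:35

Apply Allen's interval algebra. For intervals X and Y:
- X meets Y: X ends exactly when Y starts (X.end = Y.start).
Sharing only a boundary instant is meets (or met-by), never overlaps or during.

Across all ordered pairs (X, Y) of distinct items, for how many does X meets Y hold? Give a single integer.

Checking all 72 ordered pairs for relation 'meets'; matching pairs in alphabetical order:
No pair satisfies it.
Count: 0.

0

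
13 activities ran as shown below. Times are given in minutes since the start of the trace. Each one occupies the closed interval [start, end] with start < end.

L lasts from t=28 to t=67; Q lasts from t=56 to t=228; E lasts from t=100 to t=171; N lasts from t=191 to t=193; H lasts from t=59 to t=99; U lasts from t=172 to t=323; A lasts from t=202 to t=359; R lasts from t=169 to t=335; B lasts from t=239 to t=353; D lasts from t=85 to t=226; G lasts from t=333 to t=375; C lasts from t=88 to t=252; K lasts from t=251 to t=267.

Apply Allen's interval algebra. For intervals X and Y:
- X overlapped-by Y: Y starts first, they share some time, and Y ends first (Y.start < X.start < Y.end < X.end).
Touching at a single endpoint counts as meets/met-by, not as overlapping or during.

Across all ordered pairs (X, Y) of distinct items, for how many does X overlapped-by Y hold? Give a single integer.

25

Checking all 156 ordered pairs for relation 'overlapped-by'; matching pairs in alphabetical order:
(A, C): A overlapped-by C ✓
(A, D): A overlapped-by D ✓
(A, Q): A overlapped-by Q ✓
(A, R): A overlapped-by R ✓
(A, U): A overlapped-by U ✓
(B, C): B overlapped-by C ✓
(B, R): B overlapped-by R ✓
(B, U): B overlapped-by U ✓
(C, D): C overlapped-by D ✓
(C, H): C overlapped-by H ✓
(C, Q): C overlapped-by Q ✓
(D, H): D overlapped-by H ✓
(G, A): G overlapped-by A ✓
(G, B): G overlapped-by B ✓
(G, R): G overlapped-by R ✓
(H, L): H overlapped-by L ✓
(K, C): K overlapped-by C ✓
(Q, L): Q overlapped-by L ✓
(R, C): R overlapped-by C ✓
(R, D): R overlapped-by D ✓
(R, E): R overlapped-by E ✓
(R, Q): R overlapped-by Q ✓
(U, C): U overlapped-by C ✓
(U, D): U overlapped-by D ✓
... plus 1 further pairs not listed.
Count: 25.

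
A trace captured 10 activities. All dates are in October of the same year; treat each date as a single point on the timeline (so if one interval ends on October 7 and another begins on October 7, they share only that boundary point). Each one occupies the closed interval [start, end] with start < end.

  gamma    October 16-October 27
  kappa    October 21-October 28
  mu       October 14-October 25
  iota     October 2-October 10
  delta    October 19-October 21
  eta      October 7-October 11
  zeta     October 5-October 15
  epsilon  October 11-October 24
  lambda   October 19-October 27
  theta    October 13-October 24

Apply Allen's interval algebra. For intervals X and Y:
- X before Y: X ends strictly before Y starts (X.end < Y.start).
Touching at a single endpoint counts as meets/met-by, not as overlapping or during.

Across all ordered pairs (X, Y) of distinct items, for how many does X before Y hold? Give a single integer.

Checking all 90 ordered pairs for relation 'before'; matching pairs in alphabetical order:
(eta, delta): eta before delta ✓
(eta, gamma): eta before gamma ✓
(eta, kappa): eta before kappa ✓
(eta, lambda): eta before lambda ✓
(eta, mu): eta before mu ✓
(eta, theta): eta before theta ✓
(iota, delta): iota before delta ✓
(iota, epsilon): iota before epsilon ✓
(iota, gamma): iota before gamma ✓
(iota, kappa): iota before kappa ✓
(iota, lambda): iota before lambda ✓
(iota, mu): iota before mu ✓
(iota, theta): iota before theta ✓
(zeta, delta): zeta before delta ✓
(zeta, gamma): zeta before gamma ✓
(zeta, kappa): zeta before kappa ✓
(zeta, lambda): zeta before lambda ✓
Count: 17.

17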